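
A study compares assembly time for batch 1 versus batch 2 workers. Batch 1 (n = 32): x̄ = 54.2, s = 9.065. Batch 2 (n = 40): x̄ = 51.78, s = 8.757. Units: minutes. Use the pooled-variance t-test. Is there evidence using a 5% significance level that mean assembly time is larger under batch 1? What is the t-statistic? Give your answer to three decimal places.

Let group 1 = batch 1, group 2 = batch 2. H0: μ_1 = μ_2; H1: μ_1 > μ_2 (two-sample pooled-variance t-test, right-tailed).
s_p² = [(32−1)·9.065² + (40−1)·8.757²]/(32+40−2) = 79.116
t = (54.2 − 51.78)/√[79.116·(1/32 + 1/40)] = 1.147
df = n₁ + n₂ − 2 = 70
p-value = P(T ≥ 1.147) ≈ 0.1276
Since p ≈ 0.1276 > α = 0.05, fail to reject H0; the data do not provide sufficient evidence against H0.

1.147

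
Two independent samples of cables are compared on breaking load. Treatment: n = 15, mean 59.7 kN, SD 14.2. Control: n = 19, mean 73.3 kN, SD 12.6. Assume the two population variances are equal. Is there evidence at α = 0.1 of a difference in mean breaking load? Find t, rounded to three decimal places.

Let group 1 = treatment, group 2 = control. H0: μ_1 = μ_2; H1: μ_1 ≠ μ_2 (two-sample pooled-variance t-test, two-sided).
s_p² = [(15−1)·14.2² + (19−1)·12.6²]/(15+19−2) = 177.52
t = (59.7 − 73.3)/√[177.52·(1/15 + 1/19)] = -2.955
df = n₁ + n₂ − 2 = 32
Two-sided p-value ≈ 0.006
Since p ≈ 0.006 < α = 0.1, reject H0; the data support H1.

-2.955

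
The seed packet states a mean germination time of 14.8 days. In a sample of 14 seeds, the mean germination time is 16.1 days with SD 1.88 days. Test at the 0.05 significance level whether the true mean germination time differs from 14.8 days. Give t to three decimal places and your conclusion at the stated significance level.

t = 2.587; reject H0

H0: μ = 14.8; H1: μ ≠ 14.8 (one-sample t-test, two-sided).
t = (x̄ − μ₀)/(s/√n) = (16.1 − 14.8)/(1.88/√14) = 2.587
df = n − 1 = 13
Two-sided p-value ≈ 0.0225
Since p ≈ 0.0225 < α = 0.05, reject H0; the data support H1.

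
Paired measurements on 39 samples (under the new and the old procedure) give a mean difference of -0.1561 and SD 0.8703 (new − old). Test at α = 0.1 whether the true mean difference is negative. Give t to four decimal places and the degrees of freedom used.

t = -1.1201, df = 38

H0: μ_d = 0; H1: μ_d < 0 (paired t-test on the differences, left-tailed).
t = d̄/(s_d/√n) = -0.1561/(0.8703/√39) = -1.1201
df = n − 1 = 38
p-value = P(T ≤ -1.1201) ≈ 0.1348
Since p ≈ 0.1348 > α = 0.1, fail to reject H0; the evidence is not statistically significant.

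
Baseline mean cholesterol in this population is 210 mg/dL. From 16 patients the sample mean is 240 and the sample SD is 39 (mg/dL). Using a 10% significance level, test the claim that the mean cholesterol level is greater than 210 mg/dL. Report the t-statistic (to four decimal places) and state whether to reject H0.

H0: μ = 210; H1: μ > 210 (one-sample t-test, right-tailed).
t = (x̄ − μ₀)/(s/√n) = (240 − 210)/(39/√16) = 3.0769
df = n − 1 = 15
p-value = P(T ≥ 3.0769) ≈ 0.0038
Since p ≈ 0.0038 < α = 0.1, reject H0; the evidence is statistically significant.

t = 3.0769; reject H0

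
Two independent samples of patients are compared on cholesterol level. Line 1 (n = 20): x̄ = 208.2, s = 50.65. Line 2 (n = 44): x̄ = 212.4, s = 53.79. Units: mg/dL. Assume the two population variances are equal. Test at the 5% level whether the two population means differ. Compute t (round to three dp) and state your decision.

t = -0.295; fail to reject H0

Let group 1 = line 1, group 2 = line 2. H0: μ_1 = μ_2; H1: μ_1 ≠ μ_2 (two-sample pooled-variance t-test, two-sided).
s_p² = [(20−1)·50.65² + (44−1)·53.79²]/(20+44−2) = 2792.87
t = (208.2 − 212.4)/√[2792.87·(1/20 + 1/44)] = -0.295
df = n₁ + n₂ − 2 = 62
Two-sided p-value ≈ 0.769
Since p ≈ 0.769 > α = 0.05, fail to reject H0; the data do not provide sufficient evidence against H0.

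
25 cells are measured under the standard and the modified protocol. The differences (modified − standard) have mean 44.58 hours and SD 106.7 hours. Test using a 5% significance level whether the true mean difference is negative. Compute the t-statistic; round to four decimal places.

2.0890

H0: μ_d = 0; H1: μ_d < 0 (paired t-test on the differences, left-tailed).
t = d̄/(s_d/√n) = 44.58/(106.7/√25) = 2.0890
df = n − 1 = 24
p-value = P(T ≤ 2.0890) ≈ 0.9763
Since p ≈ 0.9763 > α = 0.05, fail to reject H0; the evidence is not statistically significant.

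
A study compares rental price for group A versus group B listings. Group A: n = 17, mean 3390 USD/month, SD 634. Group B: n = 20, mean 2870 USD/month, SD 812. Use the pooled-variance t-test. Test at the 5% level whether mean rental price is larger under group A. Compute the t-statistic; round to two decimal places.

Let group 1 = group A, group 2 = group B. H0: μ_1 = μ_2; H1: μ_1 > μ_2 (two-sample pooled-variance t-test, right-tailed).
s_p² = [(17−1)·634² + (20−1)·812²]/(17+20−2) = 541681
t = (3390 − 2870)/√[541681·(1/17 + 1/20)] = 2.14
df = n₁ + n₂ − 2 = 35
p-value = P(T ≥ 2.14) ≈ 0.020
Since p ≈ 0.020 < α = 0.05, reject H0; the evidence is statistically significant.

2.14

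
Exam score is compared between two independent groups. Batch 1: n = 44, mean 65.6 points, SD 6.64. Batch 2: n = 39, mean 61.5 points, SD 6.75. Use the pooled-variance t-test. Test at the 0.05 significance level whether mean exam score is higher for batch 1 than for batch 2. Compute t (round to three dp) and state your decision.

Let group 1 = batch 1, group 2 = batch 2. H0: μ_1 = μ_2; H1: μ_1 > μ_2 (two-sample pooled-variance t-test, right-tailed).
s_p² = [(44−1)·6.64² + (39−1)·6.75²]/(44+39−2) = 44.7806
t = (65.6 − 61.5)/√[44.7806·(1/44 + 1/39)] = 2.786
df = n₁ + n₂ − 2 = 81
p-value = P(T ≥ 2.786) ≈ 0.003
Since p ≈ 0.003 < α = 0.05, reject H0; the data support H1.

t = 2.786; reject H0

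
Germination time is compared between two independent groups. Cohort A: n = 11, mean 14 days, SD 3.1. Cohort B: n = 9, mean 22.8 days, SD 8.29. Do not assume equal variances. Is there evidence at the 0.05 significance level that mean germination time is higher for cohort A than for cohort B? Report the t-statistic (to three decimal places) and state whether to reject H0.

Let group 1 = cohort A, group 2 = cohort B. H0: μ_1 = μ_2; H1: μ_1 > μ_2 (Welch's two-sample t-test, right-tailed).
t = (x̄_1 − x̄_2)/√(s_1²/n_1 + s_2²/n_2) = (14 − 22.8)/√(3.1²/11 + 8.29²/9) = -3.017
Welch–Satterthwaite df ≈ 9.83
p-value = P(T ≥ -3.017) ≈ 0.993
Since p ≈ 0.993 > α = 0.05, fail to reject H0; the evidence is not statistically significant.

t = -3.017; fail to reject H0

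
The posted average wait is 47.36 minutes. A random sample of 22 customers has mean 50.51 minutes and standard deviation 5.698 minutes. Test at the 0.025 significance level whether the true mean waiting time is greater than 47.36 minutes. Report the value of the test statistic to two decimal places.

2.59

H0: μ = 47.36; H1: μ > 47.36 (one-sample t-test, right-tailed).
t = (x̄ − μ₀)/(s/√n) = (50.51 − 47.36)/(5.698/√22) = 2.59
df = n − 1 = 21
p-value = P(T ≥ 2.59) ≈ 0.0085
Since p ≈ 0.0085 < α = 0.025, reject H0; the evidence is statistically significant.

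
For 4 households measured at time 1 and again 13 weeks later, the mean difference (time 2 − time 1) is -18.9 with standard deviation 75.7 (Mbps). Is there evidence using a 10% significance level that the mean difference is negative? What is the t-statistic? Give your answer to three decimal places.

H0: μ_d = 0; H1: μ_d < 0 (paired t-test on the differences, left-tailed).
t = d̄/(s_d/√n) = -18.9/(75.7/√4) = -0.499
df = n − 1 = 3
p-value = P(T ≤ -0.499) ≈ 0.3259
Since p ≈ 0.3259 > α = 0.1, fail to reject H0; the data do not provide sufficient evidence against H0.

-0.499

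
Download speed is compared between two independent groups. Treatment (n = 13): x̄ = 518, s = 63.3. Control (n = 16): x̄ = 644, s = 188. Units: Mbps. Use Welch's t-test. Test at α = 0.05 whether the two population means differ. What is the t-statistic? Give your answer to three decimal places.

-2.511

Let group 1 = treatment, group 2 = control. H0: μ_1 = μ_2; H1: μ_1 ≠ μ_2 (Welch's two-sample t-test, two-sided).
t = (x̄_1 − x̄_2)/√(s_1²/n_1 + s_2²/n_2) = (518 − 644)/√(63.3²/13 + 188²/16) = -2.511
Welch–Satterthwaite df ≈ 19.02
Two-sided p-value ≈ 0.0212
Since p ≈ 0.0212 < α = 0.05, reject H0; the data support H1.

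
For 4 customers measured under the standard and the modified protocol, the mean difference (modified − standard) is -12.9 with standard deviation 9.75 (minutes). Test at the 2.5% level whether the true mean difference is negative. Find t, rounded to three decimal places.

H0: μ_d = 0; H1: μ_d < 0 (paired t-test on the differences, left-tailed).
t = d̄/(s_d/√n) = -12.9/(9.75/√4) = -2.646
df = n − 1 = 3
p-value = P(T ≤ -2.646) ≈ 0.039
Since p ≈ 0.039 > α = 0.025, fail to reject H0; the evidence is not statistically significant.

-2.646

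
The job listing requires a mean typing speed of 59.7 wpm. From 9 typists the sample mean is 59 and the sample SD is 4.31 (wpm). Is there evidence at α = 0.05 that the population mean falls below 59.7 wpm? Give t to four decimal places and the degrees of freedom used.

H0: μ = 59.7; H1: μ < 59.7 (one-sample t-test, left-tailed).
t = (x̄ − μ₀)/(s/√n) = (59 − 59.7)/(4.31/√9) = -0.4872
df = n − 1 = 8
p-value = P(T ≤ -0.4872) ≈ 0.3196
Since p ≈ 0.3196 > α = 0.05, fail to reject H0; the data do not provide sufficient evidence against H0.

t = -0.4872, df = 8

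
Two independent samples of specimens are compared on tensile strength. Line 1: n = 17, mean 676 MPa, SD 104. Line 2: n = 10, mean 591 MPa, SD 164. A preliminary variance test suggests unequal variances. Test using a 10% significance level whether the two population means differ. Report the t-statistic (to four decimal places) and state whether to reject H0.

t = 1.4739; fail to reject H0

Let group 1 = line 1, group 2 = line 2. H0: μ_1 = μ_2; H1: μ_1 ≠ μ_2 (Welch's two-sample t-test, two-sided).
t = (x̄_1 − x̄_2)/√(s_1²/n_1 + s_2²/n_2) = (676 − 591)/√(104²/17 + 164²/10) = 1.4739
Welch–Satterthwaite df ≈ 13.34
Two-sided p-value ≈ 0.164
Since p ≈ 0.164 > α = 0.1, fail to reject H0; the evidence is not statistically significant.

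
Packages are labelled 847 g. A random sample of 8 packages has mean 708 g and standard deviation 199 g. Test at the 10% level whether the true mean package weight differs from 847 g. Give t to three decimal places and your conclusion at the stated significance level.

H0: μ = 847; H1: μ ≠ 847 (one-sample t-test, two-sided).
t = (x̄ − μ₀)/(s/√n) = (708 − 847)/(199/√8) = -1.976
df = n − 1 = 7
Two-sided p-value ≈ 0.089
Since p ≈ 0.089 < α = 0.1, reject H0; the evidence is statistically significant.

t = -1.976; reject H0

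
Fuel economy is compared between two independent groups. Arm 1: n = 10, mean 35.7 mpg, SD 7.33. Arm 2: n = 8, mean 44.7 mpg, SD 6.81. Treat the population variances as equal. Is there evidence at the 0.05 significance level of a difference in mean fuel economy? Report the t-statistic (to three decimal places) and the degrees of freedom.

Let group 1 = arm 1, group 2 = arm 2. H0: μ_1 = μ_2; H1: μ_1 ≠ μ_2 (two-sample pooled-variance t-test, two-sided).
s_p² = [(10−1)·7.33² + (8−1)·6.81²]/(10+8−2) = 50.5121
t = (35.7 − 44.7)/√[50.5121·(1/10 + 1/8)] = -2.670
df = n₁ + n₂ − 2 = 16
Two-sided p-value ≈ 0.017
Since p ≈ 0.017 < α = 0.05, reject H0; the data support H1.

t = -2.670, df = 16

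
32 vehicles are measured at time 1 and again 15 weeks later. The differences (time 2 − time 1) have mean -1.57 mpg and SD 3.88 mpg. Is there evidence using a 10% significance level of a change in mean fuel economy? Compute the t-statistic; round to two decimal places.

H0: μ_d = 0; H1: μ_d ≠ 0 (paired t-test on the differences, two-sided).
t = d̄/(s_d/√n) = -1.57/(3.88/√32) = -2.29
df = n − 1 = 31
Two-sided p-value ≈ 0.029
Since p ≈ 0.029 < α = 0.1, reject H0; the data support H1.

-2.29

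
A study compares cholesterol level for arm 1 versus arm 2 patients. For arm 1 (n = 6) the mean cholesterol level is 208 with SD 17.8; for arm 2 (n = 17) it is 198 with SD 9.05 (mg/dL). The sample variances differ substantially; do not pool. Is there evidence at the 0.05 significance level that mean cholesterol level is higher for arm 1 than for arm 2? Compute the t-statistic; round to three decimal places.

Let group 1 = arm 1, group 2 = arm 2. H0: μ_1 = μ_2; H1: μ_1 > μ_2 (Welch's two-sample t-test, right-tailed).
t = (x̄_1 − x̄_2)/√(s_1²/n_1 + s_2²/n_2) = (208 − 198)/√(17.8²/6 + 9.05²/17) = 1.317
Welch–Satterthwaite df ≈ 5.94
p-value = P(T ≥ 1.317) ≈ 0.118
Since p ≈ 0.118 > α = 0.05, fail to reject H0; the data do not provide sufficient evidence against H0.

1.317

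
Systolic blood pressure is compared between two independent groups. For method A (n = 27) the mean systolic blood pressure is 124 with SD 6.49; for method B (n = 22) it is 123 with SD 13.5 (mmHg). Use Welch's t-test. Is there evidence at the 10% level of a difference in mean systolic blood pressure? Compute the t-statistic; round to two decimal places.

0.32

Let group 1 = method A, group 2 = method B. H0: μ_1 = μ_2; H1: μ_1 ≠ μ_2 (Welch's two-sample t-test, two-sided).
t = (x̄_1 − x̄_2)/√(s_1²/n_1 + s_2²/n_2) = (124 − 123)/√(6.49²/27 + 13.5²/22) = 0.32
Welch–Satterthwaite df ≈ 28.83
Two-sided p-value ≈ 0.752
Since p ≈ 0.752 > α = 0.1, fail to reject H0; the data do not provide sufficient evidence against H0.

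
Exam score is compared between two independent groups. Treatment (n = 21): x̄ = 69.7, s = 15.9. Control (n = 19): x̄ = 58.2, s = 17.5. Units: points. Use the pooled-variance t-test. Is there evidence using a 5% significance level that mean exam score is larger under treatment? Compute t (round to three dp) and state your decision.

Let group 1 = treatment, group 2 = control. H0: μ_1 = μ_2; H1: μ_1 > μ_2 (two-sample pooled-variance t-test, right-tailed).
s_p² = [(21−1)·15.9² + (19−1)·17.5²]/(21+19−2) = 278.124
t = (69.7 − 58.2)/√[278.124·(1/21 + 1/19)] = 2.178
df = n₁ + n₂ − 2 = 38
p-value = P(T ≥ 2.178) ≈ 0.018
Since p ≈ 0.018 < α = 0.05, reject H0; the evidence is statistically significant.

t = 2.178; reject H0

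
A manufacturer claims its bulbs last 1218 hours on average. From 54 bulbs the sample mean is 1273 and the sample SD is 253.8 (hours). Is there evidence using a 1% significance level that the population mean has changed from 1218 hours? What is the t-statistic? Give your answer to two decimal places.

H0: μ = 1218; H1: μ ≠ 1218 (one-sample t-test, two-sided).
t = (x̄ − μ₀)/(s/√n) = (1273 − 1218)/(253.8/√54) = 1.59
df = n − 1 = 53
Two-sided p-value ≈ 0.1172
Since p ≈ 0.1172 > α = 0.01, fail to reject H0; the data do not provide sufficient evidence against H0.

1.59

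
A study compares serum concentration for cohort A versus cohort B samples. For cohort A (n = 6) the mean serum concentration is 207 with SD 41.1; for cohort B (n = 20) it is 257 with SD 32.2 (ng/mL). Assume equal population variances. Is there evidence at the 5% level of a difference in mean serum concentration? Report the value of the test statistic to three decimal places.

Let group 1 = cohort A, group 2 = cohort B. H0: μ_1 = μ_2; H1: μ_1 ≠ μ_2 (two-sample pooled-variance t-test, two-sided).
s_p² = [(6−1)·41.1² + (20−1)·32.2²]/(6+20−2) = 1172.75
t = (207 − 257)/√[1172.75·(1/6 + 1/20)] = -3.137
df = n₁ + n₂ − 2 = 24
Two-sided p-value ≈ 0.0045
Since p ≈ 0.0045 < α = 0.05, reject H0; the evidence is statistically significant.

-3.137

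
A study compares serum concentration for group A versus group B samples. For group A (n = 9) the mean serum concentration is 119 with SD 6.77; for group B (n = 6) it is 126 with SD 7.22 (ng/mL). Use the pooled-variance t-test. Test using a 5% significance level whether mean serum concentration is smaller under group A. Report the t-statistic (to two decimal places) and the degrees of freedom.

t = -1.91, df = 13

Let group 1 = group A, group 2 = group B. H0: μ_1 = μ_2; H1: μ_1 < μ_2 (two-sample pooled-variance t-test, left-tailed).
s_p² = [(9−1)·6.77² + (6−1)·7.22²]/(9+6−2) = 48.2542
t = (119 − 126)/√[48.2542·(1/9 + 1/6)] = -1.91
df = n₁ + n₂ − 2 = 13
p-value = P(T ≤ -1.91) ≈ 0.0391
Since p ≈ 0.0391 < α = 0.05, reject H0; the data support H1.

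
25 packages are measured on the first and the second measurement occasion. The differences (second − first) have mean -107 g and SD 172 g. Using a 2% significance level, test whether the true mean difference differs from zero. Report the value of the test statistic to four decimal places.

H0: μ_d = 0; H1: μ_d ≠ 0 (paired t-test on the differences, two-sided).
t = d̄/(s_d/√n) = -107/(172/√25) = -3.1105
df = n − 1 = 24
Two-sided p-value ≈ 0.0048
Since p ≈ 0.0048 < α = 0.02, reject H0; the data support H1.

-3.1105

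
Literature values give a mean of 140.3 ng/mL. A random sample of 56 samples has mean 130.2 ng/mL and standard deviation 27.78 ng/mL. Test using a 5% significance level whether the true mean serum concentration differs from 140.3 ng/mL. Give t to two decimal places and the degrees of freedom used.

t = -2.72, df = 55

H0: μ = 140.3; H1: μ ≠ 140.3 (one-sample t-test, two-sided).
t = (x̄ − μ₀)/(s/√n) = (130.2 − 140.3)/(27.78/√56) = -2.72
df = n − 1 = 55
Two-sided p-value ≈ 0.009
Since p ≈ 0.009 < α = 0.05, reject H0; the data support H1.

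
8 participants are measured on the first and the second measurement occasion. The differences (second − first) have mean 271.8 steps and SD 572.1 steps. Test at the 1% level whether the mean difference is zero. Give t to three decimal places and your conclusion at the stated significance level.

t = 1.344; fail to reject H0

H0: μ_d = 0; H1: μ_d ≠ 0 (paired t-test on the differences, two-sided).
t = d̄/(s_d/√n) = 271.8/(572.1/√8) = 1.344
df = n − 1 = 7
Two-sided p-value ≈ 0.2209
Since p ≈ 0.2209 > α = 0.01, fail to reject H0; the data do not provide sufficient evidence against H0.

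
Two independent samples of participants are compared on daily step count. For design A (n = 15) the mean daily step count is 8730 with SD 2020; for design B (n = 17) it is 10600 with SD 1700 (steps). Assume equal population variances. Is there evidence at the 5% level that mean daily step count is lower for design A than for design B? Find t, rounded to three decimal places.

-2.844

Let group 1 = design A, group 2 = design B. H0: μ_1 = μ_2; H1: μ_1 < μ_2 (two-sample pooled-variance t-test, left-tailed).
s_p² = [(15−1)·2020² + (17−1)·1700²]/(15+17−2) = 3445520
t = (8730 − 10600)/√[3445520·(1/15 + 1/17)] = -2.844
df = n₁ + n₂ − 2 = 30
p-value = P(T ≤ -2.844) ≈ 0.004
Since p ≈ 0.004 < α = 0.05, reject H0; the data support H1.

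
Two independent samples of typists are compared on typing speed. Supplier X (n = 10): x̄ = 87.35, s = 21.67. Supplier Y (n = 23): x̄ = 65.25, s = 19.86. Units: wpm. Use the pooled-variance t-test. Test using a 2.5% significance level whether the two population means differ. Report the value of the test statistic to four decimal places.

2.8597

Let group 1 = supplier X, group 2 = supplier Y. H0: μ_1 = μ_2; H1: μ_1 ≠ μ_2 (two-sample pooled-variance t-test, two-sided).
s_p² = [(10−1)·21.67² + (23−1)·19.86²]/(10+23−2) = 416.243
t = (87.35 − 65.25)/√[416.243·(1/10 + 1/23)] = 2.8597
df = n₁ + n₂ − 2 = 31
Two-sided p-value ≈ 0.008
Since p ≈ 0.008 < α = 0.025, reject H0; the data support H1.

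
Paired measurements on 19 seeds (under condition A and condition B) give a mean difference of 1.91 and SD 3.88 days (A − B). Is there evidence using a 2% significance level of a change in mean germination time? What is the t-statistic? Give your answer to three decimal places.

H0: μ_d = 0; H1: μ_d ≠ 0 (paired t-test on the differences, two-sided).
t = d̄/(s_d/√n) = 1.91/(3.88/√19) = 2.146
df = n − 1 = 18
Two-sided p-value ≈ 0.0458
Since p ≈ 0.0458 > α = 0.02, fail to reject H0; the data do not provide sufficient evidence against H0.

2.146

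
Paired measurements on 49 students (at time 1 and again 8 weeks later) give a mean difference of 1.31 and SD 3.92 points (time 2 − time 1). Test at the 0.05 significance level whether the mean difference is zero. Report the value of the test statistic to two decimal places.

H0: μ_d = 0; H1: μ_d ≠ 0 (paired t-test on the differences, two-sided).
t = d̄/(s_d/√n) = 1.31/(3.92/√49) = 2.34
df = n − 1 = 48
Two-sided p-value ≈ 0.0235
Since p ≈ 0.0235 < α = 0.05, reject H0; the evidence is statistically significant.

2.34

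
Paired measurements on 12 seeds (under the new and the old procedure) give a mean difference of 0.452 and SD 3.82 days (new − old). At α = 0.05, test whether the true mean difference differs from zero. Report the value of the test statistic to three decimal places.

H0: μ_d = 0; H1: μ_d ≠ 0 (paired t-test on the differences, two-sided).
t = d̄/(s_d/√n) = 0.452/(3.82/√12) = 0.410
df = n − 1 = 11
Two-sided p-value ≈ 0.690
Since p ≈ 0.690 > α = 0.05, fail to reject H0; the data do not provide sufficient evidence against H0.

0.410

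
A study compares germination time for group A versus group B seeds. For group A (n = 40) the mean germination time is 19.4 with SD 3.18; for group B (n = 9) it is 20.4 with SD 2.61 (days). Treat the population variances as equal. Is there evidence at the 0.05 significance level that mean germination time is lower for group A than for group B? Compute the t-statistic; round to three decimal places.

-0.877

Let group 1 = group A, group 2 = group B. H0: μ_1 = μ_2; H1: μ_1 < μ_2 (two-sample pooled-variance t-test, left-tailed).
s_p² = [(40−1)·3.18² + (9−1)·2.61²]/(40+9−2) = 9.55065
t = (19.4 − 20.4)/√[9.55065·(1/40 + 1/9)] = -0.877
df = n₁ + n₂ − 2 = 47
p-value = P(T ≤ -0.877) ≈ 0.1925
Since p ≈ 0.1925 > α = 0.05, fail to reject H0; the data do not provide sufficient evidence against H0.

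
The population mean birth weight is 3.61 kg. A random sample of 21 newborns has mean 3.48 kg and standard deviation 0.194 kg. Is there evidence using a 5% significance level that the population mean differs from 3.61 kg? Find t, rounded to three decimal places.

-3.071

H0: μ = 3.61; H1: μ ≠ 3.61 (one-sample t-test, two-sided).
t = (x̄ − μ₀)/(s/√n) = (3.48 − 3.61)/(0.194/√21) = -3.071
df = n − 1 = 20
Two-sided p-value ≈ 0.0060
Since p ≈ 0.0060 < α = 0.05, reject H0; the evidence is statistically significant.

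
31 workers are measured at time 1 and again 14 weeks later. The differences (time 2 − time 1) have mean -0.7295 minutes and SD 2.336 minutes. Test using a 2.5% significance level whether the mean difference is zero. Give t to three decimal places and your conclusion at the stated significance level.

t = -1.739; fail to reject H0

H0: μ_d = 0; H1: μ_d ≠ 0 (paired t-test on the differences, two-sided).
t = d̄/(s_d/√n) = -0.7295/(2.336/√31) = -1.739
df = n − 1 = 30
Two-sided p-value ≈ 0.092
Since p ≈ 0.092 > α = 0.025, fail to reject H0; the evidence is not statistically significant.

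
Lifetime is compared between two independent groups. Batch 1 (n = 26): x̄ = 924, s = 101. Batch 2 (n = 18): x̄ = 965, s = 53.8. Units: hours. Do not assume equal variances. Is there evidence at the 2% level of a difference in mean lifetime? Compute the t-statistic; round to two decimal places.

Let group 1 = batch 1, group 2 = batch 2. H0: μ_1 = μ_2; H1: μ_1 ≠ μ_2 (Welch's two-sample t-test, two-sided).
t = (x̄_1 − x̄_2)/√(s_1²/n_1 + s_2²/n_2) = (924 − 965)/√(101²/26 + 53.8²/18) = -1.74
Welch–Satterthwaite df ≈ 39.85
Two-sided p-value ≈ 0.089
Since p ≈ 0.089 > α = 0.02, fail to reject H0; the data do not provide sufficient evidence against H0.

-1.74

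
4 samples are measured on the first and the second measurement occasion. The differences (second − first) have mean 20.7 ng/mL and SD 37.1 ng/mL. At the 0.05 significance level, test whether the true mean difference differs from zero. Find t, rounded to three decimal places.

1.116

H0: μ_d = 0; H1: μ_d ≠ 0 (paired t-test on the differences, two-sided).
t = d̄/(s_d/√n) = 20.7/(37.1/√4) = 1.116
df = n − 1 = 3
Two-sided p-value ≈ 0.3458
Since p ≈ 0.3458 > α = 0.05, fail to reject H0; the data do not provide sufficient evidence against H0.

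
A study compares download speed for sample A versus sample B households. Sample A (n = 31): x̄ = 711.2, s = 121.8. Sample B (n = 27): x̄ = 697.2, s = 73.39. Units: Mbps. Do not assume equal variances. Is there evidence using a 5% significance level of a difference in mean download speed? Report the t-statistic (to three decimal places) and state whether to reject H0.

Let group 1 = sample A, group 2 = sample B. H0: μ_1 = μ_2; H1: μ_1 ≠ μ_2 (Welch's two-sample t-test, two-sided).
t = (x̄_1 − x̄_2)/√(s_1²/n_1 + s_2²/n_2) = (711.2 − 697.2)/√(121.8²/31 + 73.39²/27) = 0.538
Welch–Satterthwaite df ≈ 50.17
Two-sided p-value ≈ 0.5932
Since p ≈ 0.5932 > α = 0.05, fail to reject H0; the data do not provide sufficient evidence against H0.

t = 0.538; fail to reject H0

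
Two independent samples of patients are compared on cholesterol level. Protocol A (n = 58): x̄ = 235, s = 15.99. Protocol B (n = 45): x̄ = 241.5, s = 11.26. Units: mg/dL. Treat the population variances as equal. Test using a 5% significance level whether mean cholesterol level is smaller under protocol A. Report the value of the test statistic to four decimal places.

-2.3164

Let group 1 = protocol A, group 2 = protocol B. H0: μ_1 = μ_2; H1: μ_1 < μ_2 (two-sample pooled-variance t-test, left-tailed).
s_p² = [(58−1)·15.99² + (45−1)·11.26²]/(58+45−2) = 199.529
t = (235 − 241.5)/√[199.529·(1/58 + 1/45)] = -2.3164
df = n₁ + n₂ − 2 = 101
p-value = P(T ≤ -2.3164) ≈ 0.011
Since p ≈ 0.011 < α = 0.05, reject H0; the data support H1.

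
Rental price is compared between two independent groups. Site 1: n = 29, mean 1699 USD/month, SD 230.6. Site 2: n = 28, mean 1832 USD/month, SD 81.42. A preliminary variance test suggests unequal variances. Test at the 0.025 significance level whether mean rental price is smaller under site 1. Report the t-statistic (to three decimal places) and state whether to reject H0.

Let group 1 = site 1, group 2 = site 2. H0: μ_1 = μ_2; H1: μ_1 < μ_2 (Welch's two-sample t-test, left-tailed).
t = (x̄_1 − x̄_2)/√(s_1²/n_1 + s_2²/n_2) = (1699 − 1832)/√(230.6²/29 + 81.42²/28) = -2.923
Welch–Satterthwaite df ≈ 35.09
p-value = P(T ≤ -2.923) ≈ 0.003
Since p ≈ 0.003 < α = 0.025, reject H0; the data support H1.

t = -2.923; reject H0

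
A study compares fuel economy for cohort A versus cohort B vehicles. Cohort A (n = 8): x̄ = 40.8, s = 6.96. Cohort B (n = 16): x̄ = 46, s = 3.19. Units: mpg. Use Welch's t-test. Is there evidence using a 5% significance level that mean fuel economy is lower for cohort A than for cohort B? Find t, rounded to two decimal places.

-2.01

Let group 1 = cohort A, group 2 = cohort B. H0: μ_1 = μ_2; H1: μ_1 < μ_2 (Welch's two-sample t-test, left-tailed).
t = (x̄_1 − x̄_2)/√(s_1²/n_1 + s_2²/n_2) = (40.8 − 46)/√(6.96²/8 + 3.19²/16) = -2.01
Welch–Satterthwaite df ≈ 8.50
p-value = P(T ≤ -2.01) ≈ 0.039
Since p ≈ 0.039 < α = 0.05, reject H0; the evidence is statistically significant.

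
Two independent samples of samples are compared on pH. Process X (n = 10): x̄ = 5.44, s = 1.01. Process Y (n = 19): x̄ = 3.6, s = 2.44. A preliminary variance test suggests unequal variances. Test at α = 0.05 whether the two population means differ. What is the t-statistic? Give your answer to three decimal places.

Let group 1 = process X, group 2 = process Y. H0: μ_1 = μ_2; H1: μ_1 ≠ μ_2 (Welch's two-sample t-test, two-sided).
t = (x̄_1 − x̄_2)/√(s_1²/n_1 + s_2²/n_2) = (5.44 − 3.6)/√(1.01²/10 + 2.44²/19) = 2.855
Welch–Satterthwaite df ≈ 26.10
Two-sided p-value ≈ 0.008
Since p ≈ 0.008 < α = 0.05, reject H0; the data support H1.

2.855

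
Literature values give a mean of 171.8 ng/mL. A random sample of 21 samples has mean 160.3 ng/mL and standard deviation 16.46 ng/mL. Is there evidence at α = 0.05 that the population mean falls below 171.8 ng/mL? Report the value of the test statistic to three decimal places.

H0: μ = 171.8; H1: μ < 171.8 (one-sample t-test, left-tailed).
t = (x̄ − μ₀)/(s/√n) = (160.3 − 171.8)/(16.46/√21) = -3.202
df = n − 1 = 20
p-value = P(T ≤ -3.202) ≈ 0.0022
Since p ≈ 0.0022 < α = 0.05, reject H0; the evidence is statistically significant.

-3.202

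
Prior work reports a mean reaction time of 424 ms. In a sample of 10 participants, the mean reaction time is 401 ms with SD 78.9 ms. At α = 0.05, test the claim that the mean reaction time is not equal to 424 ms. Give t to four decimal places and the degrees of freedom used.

t = -0.9218, df = 9

H0: μ = 424; H1: μ ≠ 424 (one-sample t-test, two-sided).
t = (x̄ − μ₀)/(s/√n) = (401 − 424)/(78.9/√10) = -0.9218
df = n − 1 = 9
Two-sided p-value ≈ 0.381
Since p ≈ 0.381 > α = 0.05, fail to reject H0; the data do not provide sufficient evidence against H0.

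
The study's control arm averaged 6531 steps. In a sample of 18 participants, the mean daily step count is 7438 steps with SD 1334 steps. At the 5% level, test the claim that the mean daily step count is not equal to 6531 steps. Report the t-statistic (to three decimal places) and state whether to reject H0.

H0: μ = 6531; H1: μ ≠ 6531 (one-sample t-test, two-sided).
t = (x̄ − μ₀)/(s/√n) = (7438 − 6531)/(1334/√18) = 2.885
df = n − 1 = 17
Two-sided p-value ≈ 0.010
Since p ≈ 0.010 < α = 0.05, reject H0; the evidence is statistically significant.

t = 2.885; reject H0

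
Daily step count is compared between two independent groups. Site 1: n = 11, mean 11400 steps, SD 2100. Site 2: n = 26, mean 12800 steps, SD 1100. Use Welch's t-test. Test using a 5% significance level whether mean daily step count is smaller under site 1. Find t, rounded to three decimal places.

-2.093

Let group 1 = site 1, group 2 = site 2. H0: μ_1 = μ_2; H1: μ_1 < μ_2 (Welch's two-sample t-test, left-tailed).
t = (x̄_1 − x̄_2)/√(s_1²/n_1 + s_2²/n_2) = (11400 − 12800)/√(2100²/11 + 1100²/26) = -2.093
Welch–Satterthwaite df ≈ 12.39
p-value = P(T ≤ -2.093) ≈ 0.029
Since p ≈ 0.029 < α = 0.05, reject H0; the evidence is statistically significant.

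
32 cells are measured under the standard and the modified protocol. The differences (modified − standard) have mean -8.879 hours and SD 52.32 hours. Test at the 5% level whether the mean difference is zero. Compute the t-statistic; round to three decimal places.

H0: μ_d = 0; H1: μ_d ≠ 0 (paired t-test on the differences, two-sided).
t = d̄/(s_d/√n) = -8.879/(52.32/√32) = -0.960
df = n − 1 = 31
Two-sided p-value ≈ 0.3445
Since p ≈ 0.3445 > α = 0.05, fail to reject H0; the data do not provide sufficient evidence against H0.

-0.960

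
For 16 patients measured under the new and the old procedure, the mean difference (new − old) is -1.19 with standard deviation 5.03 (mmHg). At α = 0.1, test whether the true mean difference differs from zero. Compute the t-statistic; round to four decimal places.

-0.9463

H0: μ_d = 0; H1: μ_d ≠ 0 (paired t-test on the differences, two-sided).
t = d̄/(s_d/√n) = -1.19/(5.03/√16) = -0.9463
df = n − 1 = 15
Two-sided p-value ≈ 0.359
Since p ≈ 0.359 > α = 0.1, fail to reject H0; the data do not provide sufficient evidence against H0.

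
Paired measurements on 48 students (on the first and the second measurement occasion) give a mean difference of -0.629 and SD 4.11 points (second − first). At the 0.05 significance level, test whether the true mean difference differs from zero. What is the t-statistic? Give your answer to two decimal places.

-1.06

H0: μ_d = 0; H1: μ_d ≠ 0 (paired t-test on the differences, two-sided).
t = d̄/(s_d/√n) = -0.629/(4.11/√48) = -1.06
df = n − 1 = 47
Two-sided p-value ≈ 0.2944
Since p ≈ 0.2944 > α = 0.05, fail to reject H0; the evidence is not statistically significant.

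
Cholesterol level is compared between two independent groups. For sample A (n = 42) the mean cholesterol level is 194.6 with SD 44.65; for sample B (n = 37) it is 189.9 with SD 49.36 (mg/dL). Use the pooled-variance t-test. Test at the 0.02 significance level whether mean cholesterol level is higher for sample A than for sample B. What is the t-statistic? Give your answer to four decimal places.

Let group 1 = sample A, group 2 = sample B. H0: μ_1 = μ_2; H1: μ_1 > μ_2 (two-sample pooled-variance t-test, right-tailed).
s_p² = [(42−1)·44.65² + (37−1)·49.36²]/(42+37−2) = 2200.64
t = (194.6 − 189.9)/√[2200.64·(1/42 + 1/37)] = 0.4444
df = n₁ + n₂ − 2 = 77
p-value = P(T ≥ 0.4444) ≈ 0.3290
Since p ≈ 0.3290 > α = 0.02, fail to reject H0; the evidence is not statistically significant.

0.4444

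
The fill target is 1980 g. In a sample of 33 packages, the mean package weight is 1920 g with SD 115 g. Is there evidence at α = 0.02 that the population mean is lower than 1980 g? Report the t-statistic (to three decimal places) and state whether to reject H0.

H0: μ = 1980; H1: μ < 1980 (one-sample t-test, left-tailed).
t = (x̄ − μ₀)/(s/√n) = (1920 − 1980)/(115/√33) = -2.997
df = n − 1 = 32
p-value = P(T ≤ -2.997) ≈ 0.003
Since p ≈ 0.003 < α = 0.02, reject H0; the evidence is statistically significant.

t = -2.997; reject H0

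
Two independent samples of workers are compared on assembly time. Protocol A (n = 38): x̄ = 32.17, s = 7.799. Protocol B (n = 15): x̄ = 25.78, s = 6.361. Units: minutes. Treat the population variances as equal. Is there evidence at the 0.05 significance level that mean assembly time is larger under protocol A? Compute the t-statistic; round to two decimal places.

Let group 1 = protocol A, group 2 = protocol B. H0: μ_1 = μ_2; H1: μ_1 > μ_2 (two-sample pooled-variance t-test, right-tailed).
s_p² = [(38−1)·7.799² + (15−1)·6.361²]/(38+15−2) = 55.2348
t = (32.17 − 25.78)/√[55.2348·(1/38 + 1/15)] = 2.82
df = n₁ + n₂ − 2 = 51
p-value = P(T ≥ 2.82) ≈ 0.0034
Since p ≈ 0.0034 < α = 0.05, reject H0; the evidence is statistically significant.

2.82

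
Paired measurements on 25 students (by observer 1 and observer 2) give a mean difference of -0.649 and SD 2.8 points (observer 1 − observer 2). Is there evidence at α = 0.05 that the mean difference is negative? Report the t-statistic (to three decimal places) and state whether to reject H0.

H0: μ_d = 0; H1: μ_d < 0 (paired t-test on the differences, left-tailed).
t = d̄/(s_d/√n) = -0.649/(2.8/√25) = -1.159
df = n − 1 = 24
p-value = P(T ≤ -1.159) ≈ 0.1289
Since p ≈ 0.1289 > α = 0.05, fail to reject H0; the data do not provide sufficient evidence against H0.

t = -1.159; fail to reject H0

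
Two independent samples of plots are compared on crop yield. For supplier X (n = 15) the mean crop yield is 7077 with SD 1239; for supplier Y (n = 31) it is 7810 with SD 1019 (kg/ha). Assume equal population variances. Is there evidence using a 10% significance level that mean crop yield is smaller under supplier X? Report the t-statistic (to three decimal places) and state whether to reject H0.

t = -2.131; reject H0

Let group 1 = supplier X, group 2 = supplier Y. H0: μ_1 = μ_2; H1: μ_1 < μ_2 (two-sample pooled-variance t-test, left-tailed).
s_p² = [(15−1)·1239² + (31−1)·1019²]/(15+31−2) = 1196420
t = (7077 − 7810)/√[1196420·(1/15 + 1/31)] = -2.131
df = n₁ + n₂ − 2 = 44
p-value = P(T ≤ -2.131) ≈ 0.019
Since p ≈ 0.019 < α = 0.1, reject H0; the data support H1.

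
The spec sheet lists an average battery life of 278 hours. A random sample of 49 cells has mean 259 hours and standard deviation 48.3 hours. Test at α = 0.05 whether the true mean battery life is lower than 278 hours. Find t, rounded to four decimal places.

H0: μ = 278; H1: μ < 278 (one-sample t-test, left-tailed).
t = (x̄ − μ₀)/(s/√n) = (259 − 278)/(48.3/√49) = -2.7536
df = n − 1 = 48
p-value = P(T ≤ -2.7536) ≈ 0.004
Since p ≈ 0.004 < α = 0.05, reject H0; the data support H1.

-2.7536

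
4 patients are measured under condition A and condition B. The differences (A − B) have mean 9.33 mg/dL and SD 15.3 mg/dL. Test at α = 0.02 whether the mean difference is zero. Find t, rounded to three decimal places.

1.220

H0: μ_d = 0; H1: μ_d ≠ 0 (paired t-test on the differences, two-sided).
t = d̄/(s_d/√n) = 9.33/(15.3/√4) = 1.220
df = n − 1 = 3
Two-sided p-value ≈ 0.3098
Since p ≈ 0.3098 > α = 0.02, fail to reject H0; the data do not provide sufficient evidence against H0.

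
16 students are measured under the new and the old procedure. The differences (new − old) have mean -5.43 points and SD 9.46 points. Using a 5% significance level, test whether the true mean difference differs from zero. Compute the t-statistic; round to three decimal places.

-2.296

H0: μ_d = 0; H1: μ_d ≠ 0 (paired t-test on the differences, two-sided).
t = d̄/(s_d/√n) = -5.43/(9.46/√16) = -2.296
df = n − 1 = 15
Two-sided p-value ≈ 0.037
Since p ≈ 0.037 < α = 0.05, reject H0; the data support H1.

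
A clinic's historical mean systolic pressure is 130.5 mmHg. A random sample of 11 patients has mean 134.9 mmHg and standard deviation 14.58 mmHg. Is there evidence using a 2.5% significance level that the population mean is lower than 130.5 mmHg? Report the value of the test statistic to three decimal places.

1.001

H0: μ = 130.5; H1: μ < 130.5 (one-sample t-test, left-tailed).
t = (x̄ − μ₀)/(s/√n) = (134.9 − 130.5)/(14.58/√11) = 1.001
df = n − 1 = 10
p-value = P(T ≤ 1.001) ≈ 0.8298
Since p ≈ 0.8298 > α = 0.025, fail to reject H0; the evidence is not statistically significant.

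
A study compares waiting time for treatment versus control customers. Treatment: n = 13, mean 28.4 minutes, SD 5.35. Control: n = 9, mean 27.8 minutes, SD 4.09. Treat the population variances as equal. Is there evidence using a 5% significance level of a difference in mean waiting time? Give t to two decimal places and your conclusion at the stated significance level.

t = 0.28; fail to reject H0

Let group 1 = treatment, group 2 = control. H0: μ_1 = μ_2; H1: μ_1 ≠ μ_2 (two-sample pooled-variance t-test, two-sided).
s_p² = [(13−1)·5.35² + (9−1)·4.09²]/(13+9−2) = 23.8647
t = (28.4 − 27.8)/√[23.8647·(1/13 + 1/9)] = 0.28
df = n₁ + n₂ − 2 = 20
Two-sided p-value ≈ 0.780
Since p ≈ 0.780 > α = 0.05, fail to reject H0; the evidence is not statistically significant.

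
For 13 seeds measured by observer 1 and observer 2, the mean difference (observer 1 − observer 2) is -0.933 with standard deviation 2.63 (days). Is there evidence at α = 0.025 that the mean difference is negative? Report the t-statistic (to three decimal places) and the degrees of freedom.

t = -1.279, df = 12

H0: μ_d = 0; H1: μ_d < 0 (paired t-test on the differences, left-tailed).
t = d̄/(s_d/√n) = -0.933/(2.63/√13) = -1.279
df = n − 1 = 12
p-value = P(T ≤ -1.279) ≈ 0.1125
Since p ≈ 0.1125 > α = 0.025, fail to reject H0; the evidence is not statistically significant.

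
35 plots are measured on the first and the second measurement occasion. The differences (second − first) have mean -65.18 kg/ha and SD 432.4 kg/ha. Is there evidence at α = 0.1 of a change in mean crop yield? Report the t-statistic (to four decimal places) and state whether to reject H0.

t = -0.8918; fail to reject H0

H0: μ_d = 0; H1: μ_d ≠ 0 (paired t-test on the differences, two-sided).
t = d̄/(s_d/√n) = -65.18/(432.4/√35) = -0.8918
df = n − 1 = 34
Two-sided p-value ≈ 0.3788
Since p ≈ 0.3788 > α = 0.1, fail to reject H0; the data do not provide sufficient evidence against H0.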